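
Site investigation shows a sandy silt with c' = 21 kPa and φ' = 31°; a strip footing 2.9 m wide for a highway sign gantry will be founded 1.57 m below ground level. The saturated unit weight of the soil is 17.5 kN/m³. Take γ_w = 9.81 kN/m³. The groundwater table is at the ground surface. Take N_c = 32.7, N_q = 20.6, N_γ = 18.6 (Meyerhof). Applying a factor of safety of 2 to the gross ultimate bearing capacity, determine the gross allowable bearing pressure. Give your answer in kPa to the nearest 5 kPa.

q_all ≈ 570 kPa

γ' = 17.5 − 9.81 = 7.69 kN/m³ (submerged throughout). q = 7.69 × 1.57 = 12.073 kPa; the same γ' applies in the ½γBN_γ term.
c·N_c = 21 × 32.7 = 686.7 kPa
q·N_q = 12.073 × 20.6 = 248.71 kPa
0.5·γ·B·N_γ = 0.5 × 7.69 × 2.9 × 18.6 = 207.4 kPa
q_ult = 686.7 + 248.71 + 207.4 = 1142.8 kPa.
q_all = q_ult / FS = 1142.8 / 2 = 571.4 kPa.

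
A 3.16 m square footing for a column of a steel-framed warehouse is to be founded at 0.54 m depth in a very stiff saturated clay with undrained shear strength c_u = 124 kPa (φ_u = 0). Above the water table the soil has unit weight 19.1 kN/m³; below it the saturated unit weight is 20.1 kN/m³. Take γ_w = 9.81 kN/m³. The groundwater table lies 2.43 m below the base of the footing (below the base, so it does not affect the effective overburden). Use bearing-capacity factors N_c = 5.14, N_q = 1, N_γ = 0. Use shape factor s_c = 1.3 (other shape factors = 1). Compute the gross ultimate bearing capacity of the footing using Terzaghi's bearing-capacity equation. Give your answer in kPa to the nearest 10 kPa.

q_ult ≈ 840 kPa

Overburden at base level: q = 19.1 × 0.54 = 10.314 kPa.
Cohesion term c·N_c·s_c = 124 × 5.14 × 1.3 = 828.57 kPa; surcharge term q·N_q = 10.314 × 1 = 10.314 kPa.
q_ult = 828.57 + 10.314 = 838.88 kPa.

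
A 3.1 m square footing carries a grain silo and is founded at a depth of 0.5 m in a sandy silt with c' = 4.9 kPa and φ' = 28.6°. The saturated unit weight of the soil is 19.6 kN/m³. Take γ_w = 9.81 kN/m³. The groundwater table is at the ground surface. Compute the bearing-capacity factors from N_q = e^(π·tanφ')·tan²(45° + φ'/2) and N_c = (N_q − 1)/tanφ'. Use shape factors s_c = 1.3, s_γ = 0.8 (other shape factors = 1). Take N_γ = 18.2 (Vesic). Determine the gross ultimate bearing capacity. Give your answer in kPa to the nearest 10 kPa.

tan28.6° = 0.5452, so N_q = e^(π×0.5452)·tan²(59.3°) = 5.545 × 2.837 = 15.73.
N_c = (15.73 − 1)/tan28.6° = 27.01.
With the water table at the surface the whole profile is submerged: γ' = 19.6 − 9.81 = 9.79 kN/m³, so q = γ'·D_f = 4.895 kPa; the same γ' applies in the ½γBN_γ term.
q_ult = c·N_c·s_c + q·N_q + 0.5·γ·B·N_γ·s_γ
     = 4.9 × 27.013 × 1.3 + 4.895 × 15.728 + 0.5 × 9.79 × 3.1 × 18.2 × 0.8
     = 172.07 + 76.987 + 220.94 = 470 kPa.

q_ult ≈ 470 kPa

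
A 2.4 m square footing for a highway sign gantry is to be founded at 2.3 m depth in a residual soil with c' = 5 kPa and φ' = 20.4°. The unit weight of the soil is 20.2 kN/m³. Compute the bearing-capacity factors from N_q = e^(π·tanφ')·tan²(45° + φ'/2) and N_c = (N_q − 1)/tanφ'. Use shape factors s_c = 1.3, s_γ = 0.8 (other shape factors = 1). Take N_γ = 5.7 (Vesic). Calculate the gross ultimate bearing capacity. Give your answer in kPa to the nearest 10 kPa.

tan20.4° = 0.3719, so N_q = e^(π×0.3719)·tan²(55.2°) = 3.217 × 2.07 = 6.66.
N_c = (6.66 − 1)/tan20.4° = 15.22.
Effective surcharge at the founding depth q = γ·D_f = 20.2 × 2.3 = 46.46 kPa.
q_ult = c·N_c·s_c + q·N_q + 0.5·γ·B·N_γ·s_γ
     = 5 × 15.217 × 1.3 + 46.46 × 6.6591 + 0.5 × 20.2 × 2.4 × 5.7 × 0.8
     = 98.909 + 309.38 + 110.53 = 518.83 kPa.

q_ult ≈ 520 kPa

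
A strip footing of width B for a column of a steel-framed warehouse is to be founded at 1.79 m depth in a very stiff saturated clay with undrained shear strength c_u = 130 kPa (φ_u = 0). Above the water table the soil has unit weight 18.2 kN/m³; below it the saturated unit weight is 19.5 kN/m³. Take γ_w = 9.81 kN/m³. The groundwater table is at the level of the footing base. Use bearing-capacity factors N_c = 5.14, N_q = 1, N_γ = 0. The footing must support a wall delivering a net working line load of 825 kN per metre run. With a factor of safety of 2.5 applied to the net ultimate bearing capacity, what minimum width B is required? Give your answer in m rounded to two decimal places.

B = 3.09 m

Effective surcharge at the founding depth q = γ·D_f = 18.2 × 1.79 = 32.578 kPa.
q_ult = c·N_c + q·N_q
     = 130 × 5.14 + 32.578 × 1
     = 668.2 + 32.578 = 700.78 kPa.
For φ = 0 the ½γBN_γ term vanishes, so q_ult is independent of B. q_net = 700.78 − 32.578 = 668.2 kPa; q_all(net) = 668.2/2.5 = 267.28 kPa.
Required width B = w / q_all(net) = 825 / 267.28 = 3.087 m.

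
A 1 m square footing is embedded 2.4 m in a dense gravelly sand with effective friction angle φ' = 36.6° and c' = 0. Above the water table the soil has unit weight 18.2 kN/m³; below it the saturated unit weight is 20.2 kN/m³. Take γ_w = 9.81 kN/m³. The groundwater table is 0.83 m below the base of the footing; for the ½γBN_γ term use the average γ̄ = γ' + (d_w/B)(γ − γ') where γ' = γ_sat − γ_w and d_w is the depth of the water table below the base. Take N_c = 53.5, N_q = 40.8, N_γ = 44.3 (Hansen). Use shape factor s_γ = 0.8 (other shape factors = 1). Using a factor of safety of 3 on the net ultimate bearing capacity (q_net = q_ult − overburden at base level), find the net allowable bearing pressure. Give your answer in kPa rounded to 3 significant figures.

Overburden at base level: q = 18.2 × 2.4 = 43.68 kPa.
The water table is 0.83 m below the base (< B = 1 m), so the ½γBN_γ term uses γ̄ = γ' + (d_w/B)(γ − γ') = 10.39 + (0.83/1)(18.2 − 10.39) = 16.872 kN/m³.
Surcharge term q·N_q = 43.68 × 40.8 = 1782.1 kPa; self-weight term 0.5·γ·B·N_γ·s_γ = 0.5 × 16.872 × 1 × 44.3 × 0.8 = 298.98 kPa.
q_ult = 1782.1 + 298.98 = 2081.1 kPa.
q_net = 2081.1 − 43.68 = 2037.4 kPa.
q_all(net) = 2037.4 / 3 = 679.15 kPa.

q_all(net) ≈ 679 kPa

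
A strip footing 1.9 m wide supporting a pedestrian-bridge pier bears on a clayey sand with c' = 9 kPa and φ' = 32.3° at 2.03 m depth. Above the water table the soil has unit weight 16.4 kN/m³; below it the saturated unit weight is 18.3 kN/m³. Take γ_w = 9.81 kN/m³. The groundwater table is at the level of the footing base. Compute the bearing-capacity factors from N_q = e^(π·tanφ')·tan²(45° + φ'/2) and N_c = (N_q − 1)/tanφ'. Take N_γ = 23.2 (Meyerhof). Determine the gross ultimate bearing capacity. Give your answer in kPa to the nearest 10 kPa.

q_ult ≈ 1310 kPa

tan32.3° = 0.6322, so N_q = e^(π×0.6322)·tan²(61.15°) = 7.287 × 3.295 = 24.01.
N_c = (24.01 − 1)/tan32.3° = 36.4.
Overburden at base level: q = 16.4 × 2.03 = 33.292 kPa.
Below the base the soil is submerged, so the ½γBN_γ term uses γ' = 18.3 − 9.81 = 8.49 kN/m³.
Cohesion term c·N_c = 9 × 36.398 = 327.58 kPa; surcharge term q·N_q = 33.292 × 24.01 = 799.34 kPa; self-weight term 0.5·γ·B·N_γ = 0.5 × 8.49 × 1.9 × 23.2 = 187.12 kPa.
q_ult = 327.58 + 799.34 + 187.12 = 1314 kPa.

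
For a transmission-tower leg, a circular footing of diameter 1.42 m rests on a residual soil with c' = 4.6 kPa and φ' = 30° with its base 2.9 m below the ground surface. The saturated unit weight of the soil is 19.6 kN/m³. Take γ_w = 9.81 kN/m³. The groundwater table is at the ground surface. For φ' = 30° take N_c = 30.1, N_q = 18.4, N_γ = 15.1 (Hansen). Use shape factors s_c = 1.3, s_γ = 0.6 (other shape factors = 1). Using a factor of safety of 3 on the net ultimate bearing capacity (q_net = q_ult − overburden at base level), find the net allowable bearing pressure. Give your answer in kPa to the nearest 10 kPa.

q_all(net) ≈ 250 kPa

Water table at ground surface, so effective unit weight γ' = 19.6 − 9.81 = 9.79 kN/m³ is used throughout; overburden q = 9.79 × 2.9 = 28.391 kPa; the same γ' applies in the ½γBN_γ term.
Cohesion term c·N_c·s_c = 4.6 × 30.1 × 1.3 = 180 kPa; surcharge term q·N_q = 28.391 × 18.4 = 522.39 kPa; self-weight term 0.5·γ·B·N_γ·s_γ = 0.5 × 9.79 × 1.42 × 15.1 × 0.6 = 62.975 kPa.
q_ult = 180 + 522.39 + 62.975 = 765.37 kPa.
q_net = 765.37 − 28.391 = 736.98 kPa.
q_all(net) = 736.98 / 3 = 245.66 kPa.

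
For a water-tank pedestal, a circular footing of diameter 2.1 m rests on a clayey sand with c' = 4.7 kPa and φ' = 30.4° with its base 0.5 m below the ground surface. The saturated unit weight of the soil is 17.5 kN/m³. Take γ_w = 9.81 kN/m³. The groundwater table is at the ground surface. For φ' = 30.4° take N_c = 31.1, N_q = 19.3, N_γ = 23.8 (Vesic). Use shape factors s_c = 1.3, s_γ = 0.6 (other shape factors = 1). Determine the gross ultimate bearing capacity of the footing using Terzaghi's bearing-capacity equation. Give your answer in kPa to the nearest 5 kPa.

q_ult ≈ 380 kPa

With the water table at the surface the whole profile is submerged: γ' = 17.5 − 9.81 = 7.69 kN/m³, so q = γ'·D_f = 3.845 kPa; the same γ' applies in the ½γBN_γ term.
q_ult = c·N_c·s_c + q·N_q + 0.5·γ·B·N_γ·s_γ
     = 4.7 × 31.1 × 1.3 + 3.845 × 19.3 + 0.5 × 7.69 × 2.1 × 23.8 × 0.6
     = 190.02 + 74.209 + 115.3 = 379.53 kPa.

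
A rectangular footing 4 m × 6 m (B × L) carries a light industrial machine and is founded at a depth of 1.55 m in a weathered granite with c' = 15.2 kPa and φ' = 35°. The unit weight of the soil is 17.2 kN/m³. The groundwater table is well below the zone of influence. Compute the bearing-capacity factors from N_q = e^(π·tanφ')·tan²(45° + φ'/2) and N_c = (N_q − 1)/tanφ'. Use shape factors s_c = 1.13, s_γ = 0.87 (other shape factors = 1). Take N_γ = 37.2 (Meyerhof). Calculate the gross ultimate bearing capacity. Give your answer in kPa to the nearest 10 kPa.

q_ult ≈ 2790 kPa

tan35° = 0.7002, so N_q = e^(π×0.7002)·tan²(62.5°) = 9.023 × 3.69 = 33.3.
N_c = (33.3 − 1)/tan35° = 46.12.
Effective surcharge at the founding depth q = γ·D_f = 17.2 × 1.55 = 26.66 kPa.
q_ult = c·N_c·s_c + q·N_q + 0.5·γ·B·N_γ·s_γ
     = 15.2 × 46.124 × 1.13 + 26.66 × 33.296 + 0.5 × 17.2 × 4 × 37.2 × 0.87
     = 792.22 + 887.67 + 1113.3 = 2793.2 kPa.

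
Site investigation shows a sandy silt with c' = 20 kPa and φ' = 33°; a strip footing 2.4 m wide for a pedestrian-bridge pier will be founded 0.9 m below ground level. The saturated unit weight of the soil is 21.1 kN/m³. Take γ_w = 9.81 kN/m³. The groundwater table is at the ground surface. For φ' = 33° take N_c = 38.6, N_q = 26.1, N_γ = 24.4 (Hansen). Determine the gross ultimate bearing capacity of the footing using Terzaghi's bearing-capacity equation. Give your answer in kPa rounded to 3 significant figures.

q_ult ≈ 1370 kPa

With the water table at the surface the whole profile is submerged: γ' = 21.1 − 9.81 = 11.29 kN/m³, so q = γ'·D_f = 10.161 kPa; the same γ' applies in the ½γBN_γ term.
q_ult = c·N_c + q·N_q + 0.5·γ·B·N_γ
     = 20 × 38.6 + 10.161 × 26.1 + 0.5 × 11.29 × 2.4 × 24.4
     = 772 + 265.2 + 330.57 = 1367.8 kPa.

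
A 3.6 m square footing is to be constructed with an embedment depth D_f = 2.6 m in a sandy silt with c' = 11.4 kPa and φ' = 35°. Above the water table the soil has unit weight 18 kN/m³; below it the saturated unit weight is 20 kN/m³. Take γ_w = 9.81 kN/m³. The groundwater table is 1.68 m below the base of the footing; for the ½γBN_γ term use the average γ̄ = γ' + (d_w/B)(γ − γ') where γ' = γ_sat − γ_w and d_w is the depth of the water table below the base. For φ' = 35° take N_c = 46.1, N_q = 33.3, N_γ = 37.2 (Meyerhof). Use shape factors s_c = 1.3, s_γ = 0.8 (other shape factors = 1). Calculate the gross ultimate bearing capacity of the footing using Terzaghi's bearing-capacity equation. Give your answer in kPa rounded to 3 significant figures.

Overburden at base level: q = 18 × 2.6 = 46.8 kPa.
The water table is 1.68 m below the base (< B = 3.6 m), so the ½γBN_γ term uses γ̄ = γ' + (d_w/B)(γ − γ') = 10.19 + (1.68/3.6)(18 − 10.19) = 13.835 kN/m³.
Cohesion term c·N_c·s_c = 11.4 × 46.1 × 1.3 = 683.2 kPa; surcharge term q·N_q = 46.8 × 33.3 = 1558.4 kPa; self-weight term 0.5·γ·B·N_γ·s_γ = 0.5 × 13.835 × 3.6 × 37.2 × 0.8 = 741.1 kPa.
q_ult = 683.2 + 1558.4 + 741.1 = 2982.7 kPa.

q_ult ≈ 2980 kPa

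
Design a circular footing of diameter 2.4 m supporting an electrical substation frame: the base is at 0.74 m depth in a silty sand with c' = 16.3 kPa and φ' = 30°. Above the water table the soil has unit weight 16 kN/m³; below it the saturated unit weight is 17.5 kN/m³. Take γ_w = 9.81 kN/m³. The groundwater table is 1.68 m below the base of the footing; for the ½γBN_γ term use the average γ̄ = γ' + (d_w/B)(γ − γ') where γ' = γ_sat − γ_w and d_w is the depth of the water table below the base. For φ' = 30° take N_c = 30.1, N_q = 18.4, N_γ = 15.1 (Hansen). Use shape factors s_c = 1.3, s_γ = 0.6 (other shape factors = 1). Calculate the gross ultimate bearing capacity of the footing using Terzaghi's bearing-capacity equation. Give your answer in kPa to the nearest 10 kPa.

q = γ·D_f = 16 × 0.74 = 11.84 kPa.
γ' = 7.69 kN/m³; averaging over the depth B below the base, γ̄ = γ' + (d_w/B)(γ − γ') = 13.507 kN/m³.
c·N_c·s_c = 16.3 × 30.1 × 1.3 = 637.82 kPa
q·N_q = 11.84 × 18.4 = 217.86 kPa
0.5·γ·B·N_γ·s_γ = 0.5 × 13.507 × 2.4 × 15.1 × 0.6 = 146.85 kPa
q_ult = 637.82 + 217.86 + 146.85 = 1002.5 kPa.

q_ult ≈ 1000 kPa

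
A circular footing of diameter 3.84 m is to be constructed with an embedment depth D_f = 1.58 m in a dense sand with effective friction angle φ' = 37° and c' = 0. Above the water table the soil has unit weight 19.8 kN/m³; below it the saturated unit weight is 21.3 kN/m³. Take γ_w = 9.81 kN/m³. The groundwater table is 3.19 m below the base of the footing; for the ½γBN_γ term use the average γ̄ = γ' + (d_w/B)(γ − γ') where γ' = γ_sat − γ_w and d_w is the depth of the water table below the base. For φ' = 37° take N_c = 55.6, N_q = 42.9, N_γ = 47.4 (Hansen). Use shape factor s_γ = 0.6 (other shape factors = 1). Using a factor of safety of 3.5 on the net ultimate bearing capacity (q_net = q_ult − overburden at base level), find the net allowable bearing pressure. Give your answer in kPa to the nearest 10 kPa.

Overburden at base level: q = 19.8 × 1.58 = 31.284 kPa.
The water table is 3.19 m below the base (< B = 3.84 m), so the ½γBN_γ term uses γ̄ = γ' + (d_w/B)(γ − γ') = 11.49 + (3.19/3.84)(19.8 − 11.49) = 18.393 kN/m³.
Surcharge term q·N_q = 31.284 × 42.9 = 1342.1 kPa; self-weight term 0.5·γ·B·N_γ·s_γ = 0.5 × 18.393 × 3.84 × 47.4 × 0.6 = 1004.4 kPa.
q_ult = 1342.1 + 1004.4 = 2346.4 kPa.
q_net = 2346.4 − 31.284 = 2315.2 kPa.
q_all(net) = 2315.2 / 3.5 = 661.48 kPa.

q_all(net) ≈ 660 kPa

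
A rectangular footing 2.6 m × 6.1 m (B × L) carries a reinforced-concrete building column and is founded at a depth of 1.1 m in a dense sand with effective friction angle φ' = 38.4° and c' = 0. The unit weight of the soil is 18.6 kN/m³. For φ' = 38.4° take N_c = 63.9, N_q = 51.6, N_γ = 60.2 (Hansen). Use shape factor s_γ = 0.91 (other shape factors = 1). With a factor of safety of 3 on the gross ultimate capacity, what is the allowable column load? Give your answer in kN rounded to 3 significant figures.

Effective surcharge at the founding depth q = γ·D_f = 18.6 × 1.1 = 20.46 kPa.
q_ult = q·N_q + 0.5·γ·B·N_γ·s_γ
     = 20.46 × 51.6 + 0.5 × 18.6 × 2.6 × 60.2 × 0.91
     = 1055.7 + 1324.6 = 2380.4 kPa.
Gross allowable pressure q_all = 2380.4 / 3 = 793.45 kPa.
Footing area = 15.86 m², so allowable column load = 793.45 × 15.86 = 12584 kN.

P_all ≈ 12600 kN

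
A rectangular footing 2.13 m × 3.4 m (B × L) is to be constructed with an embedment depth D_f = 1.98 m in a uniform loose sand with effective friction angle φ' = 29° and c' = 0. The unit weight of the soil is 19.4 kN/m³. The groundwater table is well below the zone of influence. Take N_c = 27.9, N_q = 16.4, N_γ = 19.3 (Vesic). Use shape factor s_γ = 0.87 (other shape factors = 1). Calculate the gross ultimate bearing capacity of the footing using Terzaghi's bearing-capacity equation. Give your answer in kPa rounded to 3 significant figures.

Overburden at base level: q = 19.4 × 1.98 = 38.412 kPa.
Surcharge term q·N_q = 38.412 × 16.4 = 629.96 kPa; self-weight term 0.5·γ·B·N_γ·s_γ = 0.5 × 19.4 × 2.13 × 19.3 × 0.87 = 346.92 kPa.
q_ult = 629.96 + 346.92 = 976.88 kPa.

q_ult ≈ 977 kPa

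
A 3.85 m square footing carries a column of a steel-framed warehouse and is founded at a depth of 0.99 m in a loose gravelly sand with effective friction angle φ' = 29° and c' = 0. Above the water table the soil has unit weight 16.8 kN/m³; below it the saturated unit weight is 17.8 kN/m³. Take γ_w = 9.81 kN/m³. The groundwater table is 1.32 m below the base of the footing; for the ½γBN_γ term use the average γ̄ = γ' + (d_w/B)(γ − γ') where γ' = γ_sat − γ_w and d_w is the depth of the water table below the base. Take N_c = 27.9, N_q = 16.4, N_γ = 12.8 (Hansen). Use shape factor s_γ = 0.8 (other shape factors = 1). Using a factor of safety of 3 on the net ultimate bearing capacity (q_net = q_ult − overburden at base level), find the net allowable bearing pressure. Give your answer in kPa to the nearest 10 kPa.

q_all(net) ≈ 160 kPa

q = γ·D_f = 16.8 × 0.99 = 16.632 kPa.
γ' = 7.99 kN/m³; averaging over the depth B below the base, γ̄ = γ' + (d_w/B)(γ − γ') = 11.011 kN/m³.
q·N_q = 16.632 × 16.4 = 272.76 kPa
0.5·γ·B·N_γ·s_γ = 0.5 × 11.011 × 3.85 × 12.8 × 0.8 = 217.04 kPa
q_ult = 272.76 + 217.04 = 489.81 kPa.
q_net = 489.81 − 16.632 = 473.17 kPa.
q_all(net) = 473.17 / 3 = 157.72 kPa.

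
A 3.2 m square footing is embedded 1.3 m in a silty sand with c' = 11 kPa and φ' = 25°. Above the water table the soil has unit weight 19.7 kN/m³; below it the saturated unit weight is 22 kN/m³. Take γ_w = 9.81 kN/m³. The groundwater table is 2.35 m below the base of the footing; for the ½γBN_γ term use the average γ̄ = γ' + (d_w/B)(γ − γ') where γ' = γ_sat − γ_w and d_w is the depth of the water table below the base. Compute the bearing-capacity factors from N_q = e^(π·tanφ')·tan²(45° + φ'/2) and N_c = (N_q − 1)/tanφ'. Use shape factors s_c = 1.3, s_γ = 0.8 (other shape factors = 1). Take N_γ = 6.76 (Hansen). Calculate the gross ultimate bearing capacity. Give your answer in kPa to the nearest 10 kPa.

tan25° = 0.4663, so N_q = e^(π×0.4663)·tan²(57.5°) = 4.327 × 2.464 = 10.66.
N_c = (10.66 − 1)/tan25° = 20.72.
Overburden at base level: q = 19.7 × 1.3 = 25.61 kPa.
The water table is 2.35 m below the base (< B = 3.2 m), so the ½γBN_γ term uses γ̄ = γ' + (d_w/B)(γ − γ') = 12.19 + (2.35/3.2)(19.7 − 12.19) = 17.705 kN/m³.
Cohesion term c·N_c·s_c = 11 × 20.721 × 1.3 = 296.3 kPa; surcharge term q·N_q = 25.61 × 10.662 = 273.06 kPa; self-weight term 0.5·γ·B·N_γ·s_γ = 0.5 × 17.705 × 3.2 × 6.76 × 0.8 = 153.2 kPa.
q_ult = 296.3 + 273.06 + 153.2 = 722.56 kPa.

q_ult ≈ 720 kPa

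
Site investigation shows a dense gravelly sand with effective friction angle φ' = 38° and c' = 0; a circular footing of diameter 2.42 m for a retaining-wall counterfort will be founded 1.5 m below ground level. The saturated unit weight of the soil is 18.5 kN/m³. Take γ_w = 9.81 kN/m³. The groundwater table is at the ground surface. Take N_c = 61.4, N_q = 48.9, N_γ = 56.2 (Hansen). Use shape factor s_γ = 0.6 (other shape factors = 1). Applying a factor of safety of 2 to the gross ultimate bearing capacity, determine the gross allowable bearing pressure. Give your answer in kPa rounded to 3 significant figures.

q_all ≈ 496 kPa

γ' = 18.5 − 9.81 = 8.69 kN/m³ (submerged throughout). q = 8.69 × 1.5 = 13.035 kPa; the same γ' applies in the ½γBN_γ term.
q·N_q = 13.035 × 48.9 = 637.41 kPa
0.5·γ·B·N_γ·s_γ = 0.5 × 8.69 × 2.42 × 56.2 × 0.6 = 354.56 kPa
q_ult = 637.41 + 354.56 = 991.97 kPa.
q_all = q_ult / FS = 991.97 / 2 = 495.99 kPa.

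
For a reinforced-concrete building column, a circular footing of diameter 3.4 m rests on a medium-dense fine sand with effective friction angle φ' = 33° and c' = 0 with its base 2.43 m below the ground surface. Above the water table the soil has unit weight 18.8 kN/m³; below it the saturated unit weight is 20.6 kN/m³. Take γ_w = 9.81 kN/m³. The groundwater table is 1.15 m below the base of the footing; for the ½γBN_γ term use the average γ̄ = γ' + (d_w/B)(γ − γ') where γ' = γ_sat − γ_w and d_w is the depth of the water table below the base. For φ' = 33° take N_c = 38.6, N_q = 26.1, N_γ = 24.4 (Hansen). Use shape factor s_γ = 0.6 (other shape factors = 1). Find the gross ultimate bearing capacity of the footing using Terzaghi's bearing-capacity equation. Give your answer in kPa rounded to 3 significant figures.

q_ult ≈ 1530 kPa

Overburden at base level: q = 18.8 × 2.43 = 45.684 kPa.
The water table is 1.15 m below the base (< B = 3.4 m), so the ½γBN_γ term uses γ̄ = γ' + (d_w/B)(γ − γ') = 10.79 + (1.15/3.4)(18.8 − 10.79) = 13.499 kN/m³.
Surcharge term q·N_q = 45.684 × 26.1 = 1192.4 kPa; self-weight term 0.5·γ·B·N_γ·s_γ = 0.5 × 13.499 × 3.4 × 24.4 × 0.6 = 335.97 kPa.
q_ult = 1192.4 + 335.97 = 1528.3 kPa.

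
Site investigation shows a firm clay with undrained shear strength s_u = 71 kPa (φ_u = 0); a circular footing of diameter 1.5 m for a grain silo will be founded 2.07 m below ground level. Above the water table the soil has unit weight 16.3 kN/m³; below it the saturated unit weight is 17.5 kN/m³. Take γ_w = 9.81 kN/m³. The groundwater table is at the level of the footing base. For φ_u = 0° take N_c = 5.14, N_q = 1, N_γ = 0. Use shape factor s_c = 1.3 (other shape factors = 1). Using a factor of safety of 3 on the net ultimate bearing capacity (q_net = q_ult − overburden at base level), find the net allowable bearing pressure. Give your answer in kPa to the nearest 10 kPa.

q_all(net) ≈ 160 kPa

Overburden at base level: q = 16.3 × 2.07 = 33.741 kPa.
Cohesion term c·N_c·s_c = 71 × 5.14 × 1.3 = 474.42 kPa; surcharge term q·N_q = 33.741 × 1 = 33.741 kPa.
q_ult = 474.42 + 33.741 = 508.16 kPa.
q_net = 508.16 − 33.741 = 474.42 kPa.
q_all(net) = 474.42 / 3 = 158.14 kPa.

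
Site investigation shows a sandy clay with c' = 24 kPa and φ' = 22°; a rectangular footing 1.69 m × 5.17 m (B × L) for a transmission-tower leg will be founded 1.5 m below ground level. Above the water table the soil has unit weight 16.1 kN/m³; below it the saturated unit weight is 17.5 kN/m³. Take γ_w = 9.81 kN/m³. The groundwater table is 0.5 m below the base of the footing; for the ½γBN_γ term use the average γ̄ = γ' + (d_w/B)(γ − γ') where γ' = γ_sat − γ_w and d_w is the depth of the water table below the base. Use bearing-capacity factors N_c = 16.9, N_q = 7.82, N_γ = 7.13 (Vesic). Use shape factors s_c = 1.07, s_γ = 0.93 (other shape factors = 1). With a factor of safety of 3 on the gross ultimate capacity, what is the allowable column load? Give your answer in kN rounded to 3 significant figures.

Effective surcharge at the founding depth q = γ·D_f = 16.1 × 1.5 = 24.15 kPa.
With d_w = 0.5 m < B, γ̄ = 7.69 + (0.5/1.69) × (16.1 − 7.69) = 10.178 kN/m³.
q_ult = c·N_c·s_c + q·N_q + 0.5·γ·B·N_γ·s_γ
     = 24 × 16.9 × 1.07 + 24.15 × 7.82 + 0.5 × 10.178 × 1.69 × 7.13 × 0.93
     = 433.99 + 188.85 + 57.029 = 679.87 kPa.
Gross allowable pressure q_all = 679.87 / 3 = 226.62 kPa.
Footing area = 8.7373 m², so allowable column load = 226.62 × 8.7373 = 1980.1 kN.

P_all ≈ 1980 kN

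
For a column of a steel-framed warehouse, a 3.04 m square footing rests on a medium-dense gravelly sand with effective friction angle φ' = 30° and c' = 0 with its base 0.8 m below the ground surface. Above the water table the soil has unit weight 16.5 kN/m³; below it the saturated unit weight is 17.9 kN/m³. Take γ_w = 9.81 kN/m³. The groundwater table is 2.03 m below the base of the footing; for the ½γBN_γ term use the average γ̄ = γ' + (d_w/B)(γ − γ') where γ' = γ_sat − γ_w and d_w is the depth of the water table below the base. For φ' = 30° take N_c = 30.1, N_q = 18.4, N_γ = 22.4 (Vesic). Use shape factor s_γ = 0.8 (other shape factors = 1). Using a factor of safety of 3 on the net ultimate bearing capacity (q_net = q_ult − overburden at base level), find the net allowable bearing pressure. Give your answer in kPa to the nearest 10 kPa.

Effective surcharge at the founding depth q = γ·D_f = 16.5 × 0.8 = 13.2 kPa.
With d_w = 2.03 m < B, γ̄ = 8.09 + (2.03/3.04) × (16.5 − 8.09) = 13.706 kN/m³.
q_ult = q·N_q + 0.5·γ·B·N_γ·s_γ
     = 13.2 × 18.4 + 0.5 × 13.706 × 3.04 × 22.4 × 0.8
     = 242.88 + 373.33 = 616.21 kPa.
q_net = 616.21 − 13.2 = 603.01 kPa.
q_all(net) = 603.01 / 3 = 201 kPa.

q_all(net) ≈ 200 kPa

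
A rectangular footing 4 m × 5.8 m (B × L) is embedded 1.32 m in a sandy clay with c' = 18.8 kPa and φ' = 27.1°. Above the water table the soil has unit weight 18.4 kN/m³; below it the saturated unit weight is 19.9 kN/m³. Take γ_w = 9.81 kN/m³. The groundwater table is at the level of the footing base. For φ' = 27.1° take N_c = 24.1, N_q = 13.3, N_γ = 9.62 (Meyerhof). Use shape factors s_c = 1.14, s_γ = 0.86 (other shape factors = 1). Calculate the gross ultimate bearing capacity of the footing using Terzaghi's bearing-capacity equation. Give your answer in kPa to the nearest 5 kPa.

q_ult ≈ 1005 kPa

Overburden at base level: q = 18.4 × 1.32 = 24.288 kPa.
Below the base the soil is submerged, so the ½γBN_γ term uses γ' = 19.9 − 9.81 = 10.09 kN/m³.
Cohesion term c·N_c·s_c = 18.8 × 24.1 × 1.14 = 516.51 kPa; surcharge term q·N_q = 24.288 × 13.3 = 323.03 kPa; self-weight term 0.5·γ·B·N_γ·s_γ = 0.5 × 10.09 × 4 × 9.62 × 0.86 = 166.95 kPa.
q_ult = 516.51 + 323.03 + 166.95 = 1006.5 kPa.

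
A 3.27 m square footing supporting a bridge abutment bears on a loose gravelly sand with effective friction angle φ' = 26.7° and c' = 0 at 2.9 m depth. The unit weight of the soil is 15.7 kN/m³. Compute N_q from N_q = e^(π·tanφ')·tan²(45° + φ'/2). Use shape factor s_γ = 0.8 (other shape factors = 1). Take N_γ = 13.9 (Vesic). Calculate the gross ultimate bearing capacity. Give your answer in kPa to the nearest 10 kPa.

tan26.7° = 0.5029, so N_q = e^(π×0.5029)·tan²(58.35°) = 4.855 × 2.632 = 12.78.
Effective surcharge at the founding depth q = γ·D_f = 15.7 × 2.9 = 45.53 kPa.
q_ult = q·N_q + 0.5·γ·B·N_γ·s_γ
     = 45.53 × 12.778 + 0.5 × 15.7 × 3.27 × 13.9 × 0.8
     = 581.8 + 285.44 = 867.24 kPa.

q_ult ≈ 870 kPa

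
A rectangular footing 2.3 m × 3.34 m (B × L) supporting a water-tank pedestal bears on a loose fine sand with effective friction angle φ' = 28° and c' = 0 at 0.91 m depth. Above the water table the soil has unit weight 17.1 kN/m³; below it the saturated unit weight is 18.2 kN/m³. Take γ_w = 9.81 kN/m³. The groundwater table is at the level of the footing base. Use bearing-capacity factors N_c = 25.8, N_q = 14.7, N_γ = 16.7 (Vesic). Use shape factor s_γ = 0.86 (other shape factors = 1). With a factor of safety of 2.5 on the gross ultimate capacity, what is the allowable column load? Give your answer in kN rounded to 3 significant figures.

Overburden at base level: q = 17.1 × 0.91 = 15.561 kPa.
Below the base the soil is submerged, so the ½γBN_γ term uses γ' = 18.2 − 9.81 = 8.39 kN/m³.
Surcharge term q·N_q = 15.561 × 14.7 = 228.75 kPa; self-weight term 0.5·γ·B·N_γ·s_γ = 0.5 × 8.39 × 2.3 × 16.7 × 0.86 = 138.57 kPa.
q_ult = 228.75 + 138.57 = 367.32 kPa.
Gross allowable pressure q_all = 367.32 / 2.5 = 146.93 kPa.
Footing area = 7.682 m², so allowable column load = 146.93 × 7.682 = 1128.7 kN.

P_all ≈ 1130 kN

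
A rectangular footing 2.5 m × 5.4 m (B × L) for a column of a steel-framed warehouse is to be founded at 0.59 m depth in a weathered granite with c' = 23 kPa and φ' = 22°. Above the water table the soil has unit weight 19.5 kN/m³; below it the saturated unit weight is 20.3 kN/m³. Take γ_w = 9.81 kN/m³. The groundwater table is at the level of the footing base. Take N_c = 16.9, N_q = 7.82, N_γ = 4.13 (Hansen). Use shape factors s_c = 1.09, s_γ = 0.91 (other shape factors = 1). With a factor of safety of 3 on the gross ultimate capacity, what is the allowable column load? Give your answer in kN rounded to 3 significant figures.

P_all ≈ 2530 kN

Overburden at base level: q = 19.5 × 0.59 = 11.505 kPa.
Below the base the soil is submerged, so the ½γBN_γ term uses γ' = 20.3 − 9.81 = 10.49 kN/m³.
Cohesion term c·N_c·s_c = 23 × 16.9 × 1.09 = 423.68 kPa; surcharge term q·N_q = 11.505 × 7.82 = 89.969 kPa; self-weight term 0.5·γ·B·N_γ·s_γ = 0.5 × 10.49 × 2.5 × 4.13 × 0.91 = 49.281 kPa.
q_ult = 423.68 + 89.969 + 49.281 = 562.93 kPa.
Gross allowable pressure q_all = 562.93 / 3 = 187.64 kPa.
Footing area = 13.5 m², so allowable column load = 187.64 × 13.5 = 2533.2 kN.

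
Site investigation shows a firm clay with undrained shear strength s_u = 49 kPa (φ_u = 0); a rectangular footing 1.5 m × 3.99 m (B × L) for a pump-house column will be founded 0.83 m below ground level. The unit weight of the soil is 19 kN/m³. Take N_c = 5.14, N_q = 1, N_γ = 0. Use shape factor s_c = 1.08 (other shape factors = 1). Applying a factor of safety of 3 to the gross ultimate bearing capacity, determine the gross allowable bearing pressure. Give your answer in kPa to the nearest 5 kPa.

q = γ·D_f = 19 × 0.83 = 15.77 kPa.
c·N_c·s_c = 49 × 5.14 × 1.08 = 272.01 kPa
q·N_q = 15.77 × 1 = 15.77 kPa
q_ult = 272.01 + 15.77 = 287.78 kPa.
q_all = q_ult / FS = 287.78 / 3 = 95.926 kPa.

q_all ≈ 95 kPa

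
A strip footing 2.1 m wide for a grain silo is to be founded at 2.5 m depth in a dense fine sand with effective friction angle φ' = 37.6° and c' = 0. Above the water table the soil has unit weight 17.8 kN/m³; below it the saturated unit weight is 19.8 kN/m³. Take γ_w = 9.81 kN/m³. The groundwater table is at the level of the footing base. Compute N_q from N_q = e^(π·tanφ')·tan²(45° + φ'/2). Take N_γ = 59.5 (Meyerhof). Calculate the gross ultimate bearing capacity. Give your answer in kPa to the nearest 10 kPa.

tan37.6° = 0.7701, so N_q = e^(π×0.7701)·tan²(63.8°) = 11.239 × 4.13 = 46.42.
q = γ·D_f = 17.8 × 2.5 = 44.5 kPa.
For the ½γBN_γ term take γ' = 19.8 − 9.81 = 9.99 kN/m³ (soil below base is submerged).
q·N_q = 44.5 × 46.417 = 2065.5 kPa
0.5·γ·B·N_γ = 0.5 × 9.99 × 2.1 × 59.5 = 624.13 kPa
q_ult = 2065.5 + 624.13 = 2689.7 kPa.

q_ult ≈ 2690 kPa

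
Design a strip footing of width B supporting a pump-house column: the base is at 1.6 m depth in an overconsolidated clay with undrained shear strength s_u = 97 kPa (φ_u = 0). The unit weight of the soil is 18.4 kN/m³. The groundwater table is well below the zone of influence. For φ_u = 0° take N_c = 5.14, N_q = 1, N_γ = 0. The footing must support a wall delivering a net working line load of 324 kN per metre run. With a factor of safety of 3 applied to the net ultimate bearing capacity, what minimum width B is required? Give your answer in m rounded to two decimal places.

Overburden at base level: q = 18.4 × 1.6 = 29.44 kPa.
Cohesion term c·N_c = 97 × 5.14 = 498.58 kPa; surcharge term q·N_q = 29.44 × 1 = 29.44 kPa.
q_ult = 498.58 + 29.44 = 528.02 kPa.
For φ = 0 the ½γBN_γ term vanishes, so q_ult is independent of B. q_net = 528.02 − 29.44 = 498.58 kPa; q_all(net) = 498.58/3 = 166.19 kPa.
Required width B = w / q_all(net) = 324 / 166.19 = 1.95 m.

B = 1.95 m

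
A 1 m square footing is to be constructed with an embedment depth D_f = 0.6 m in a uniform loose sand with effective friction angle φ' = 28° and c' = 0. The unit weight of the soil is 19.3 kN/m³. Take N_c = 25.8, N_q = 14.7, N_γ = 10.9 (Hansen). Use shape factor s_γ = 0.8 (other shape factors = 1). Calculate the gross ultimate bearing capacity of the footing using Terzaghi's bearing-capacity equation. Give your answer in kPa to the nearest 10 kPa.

q_ult ≈ 250 kPa

Overburden at base level: q = 19.3 × 0.6 = 11.58 kPa.
Surcharge term q·N_q = 11.58 × 14.7 = 170.23 kPa; self-weight term 0.5·γ·B·N_γ·s_γ = 0.5 × 19.3 × 1 × 10.9 × 0.8 = 84.148 kPa.
q_ult = 170.23 + 84.148 = 254.37 kPa.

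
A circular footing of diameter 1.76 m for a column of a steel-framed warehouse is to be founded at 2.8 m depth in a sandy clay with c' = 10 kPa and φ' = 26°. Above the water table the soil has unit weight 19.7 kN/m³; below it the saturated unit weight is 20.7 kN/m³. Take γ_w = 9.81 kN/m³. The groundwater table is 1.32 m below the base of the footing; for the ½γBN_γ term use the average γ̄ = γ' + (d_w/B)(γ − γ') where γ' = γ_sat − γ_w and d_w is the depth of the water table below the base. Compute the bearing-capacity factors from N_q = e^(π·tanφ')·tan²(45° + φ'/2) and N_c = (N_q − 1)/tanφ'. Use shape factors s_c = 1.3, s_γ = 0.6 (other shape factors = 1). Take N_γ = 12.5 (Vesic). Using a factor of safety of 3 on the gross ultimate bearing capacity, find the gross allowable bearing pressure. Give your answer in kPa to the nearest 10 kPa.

N_q = e^(π·tan26°)·tan²(58°) = 11.85; N_c = (N_q − 1)/tanφ' = 22.25.
Effective surcharge at the founding depth q = γ·D_f = 19.7 × 2.8 = 55.16 kPa.
With d_w = 1.32 m < B, γ̄ = 10.89 + (1.32/1.76) × (19.7 − 10.89) = 17.497 kN/m³.
q_ult = c·N_c·s_c + q·N_q + 0.5·γ·B·N_γ·s_γ
     = 10 × 22.254 × 1.3 + 55.16 × 11.854 + 0.5 × 17.497 × 1.76 × 12.5 × 0.6
     = 289.31 + 653.88 + 115.48 = 1058.7 kPa.
q_all = 1058.7 / 3 = 352.89 kPa.

q_all ≈ 350 kPa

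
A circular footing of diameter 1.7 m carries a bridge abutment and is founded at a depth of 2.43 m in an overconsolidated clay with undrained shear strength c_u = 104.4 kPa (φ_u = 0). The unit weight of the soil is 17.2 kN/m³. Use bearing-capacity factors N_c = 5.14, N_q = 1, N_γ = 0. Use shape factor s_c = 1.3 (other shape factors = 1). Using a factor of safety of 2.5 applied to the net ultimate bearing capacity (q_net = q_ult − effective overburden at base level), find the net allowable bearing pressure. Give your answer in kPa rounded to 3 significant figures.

q_all(net) ≈ 279 kPa

q = γ·D_f = 17.2 × 2.43 = 41.796 kPa.
c·N_c·s_c = 104.4 × 5.14 × 1.3 = 697.6 kPa
q·N_q = 41.796 × 1 = 41.796 kPa
q_ult = 697.6 + 41.796 = 739.4 kPa.
Net ultimate: q_net = 739.4 − 41.796 = 697.6 kPa.
q_all(net) = 697.6 / 2.5 = 279.04 kPa.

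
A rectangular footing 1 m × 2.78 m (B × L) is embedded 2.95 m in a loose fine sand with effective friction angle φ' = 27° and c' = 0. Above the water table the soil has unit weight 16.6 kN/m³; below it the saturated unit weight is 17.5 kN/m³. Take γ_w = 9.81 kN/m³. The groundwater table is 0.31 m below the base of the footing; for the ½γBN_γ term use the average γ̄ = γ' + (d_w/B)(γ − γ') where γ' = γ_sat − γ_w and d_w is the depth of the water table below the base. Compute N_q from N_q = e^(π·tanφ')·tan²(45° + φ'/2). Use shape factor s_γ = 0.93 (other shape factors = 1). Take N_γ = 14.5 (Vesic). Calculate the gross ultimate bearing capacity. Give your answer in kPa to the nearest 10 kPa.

tan27° = 0.5095, so N_q = e^(π×0.5095)·tan²(58.5°) = 4.957 × 2.663 = 13.2.
Effective surcharge at the founding depth q = γ·D_f = 16.6 × 2.95 = 48.97 kPa.
With d_w = 0.31 m < B, γ̄ = 7.69 + (0.31/1) × (16.6 − 7.69) = 10.452 kN/m³.
q_ult = q·N_q + 0.5·γ·B·N_γ·s_γ
     = 48.97 × 13.199 + 0.5 × 10.452 × 1 × 14.5 × 0.93
     = 646.36 + 70.473 = 716.84 kPa.

q_ult ≈ 720 kPa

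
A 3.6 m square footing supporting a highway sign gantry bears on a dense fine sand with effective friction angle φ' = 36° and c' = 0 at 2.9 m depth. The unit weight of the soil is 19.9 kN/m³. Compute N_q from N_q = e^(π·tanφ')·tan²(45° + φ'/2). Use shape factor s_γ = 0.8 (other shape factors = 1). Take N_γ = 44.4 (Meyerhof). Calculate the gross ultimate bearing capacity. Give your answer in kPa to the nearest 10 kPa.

q_ult ≈ 3450 kPa

tan36° = 0.7265, so N_q = e^(π×0.7265)·tan²(63°) = 9.801 × 3.852 = 37.75.
Overburden at base level: q = 19.9 × 2.9 = 57.71 kPa.
Surcharge term q·N_q = 57.71 × 37.752 = 2178.7 kPa; self-weight term 0.5·γ·B·N_γ·s_γ = 0.5 × 19.9 × 3.6 × 44.4 × 0.8 = 1272.3 kPa.
q_ult = 2178.7 + 1272.3 = 3451 kPa.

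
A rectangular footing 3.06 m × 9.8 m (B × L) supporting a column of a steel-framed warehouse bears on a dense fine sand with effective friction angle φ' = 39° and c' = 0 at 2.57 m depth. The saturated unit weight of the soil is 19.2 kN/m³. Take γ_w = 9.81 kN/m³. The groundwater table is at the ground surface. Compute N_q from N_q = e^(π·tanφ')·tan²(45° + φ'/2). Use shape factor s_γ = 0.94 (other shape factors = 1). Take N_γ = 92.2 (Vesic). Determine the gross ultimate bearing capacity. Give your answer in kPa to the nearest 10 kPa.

tan39° = 0.8098, so N_q = e^(π×0.8098)·tan²(64.5°) = 12.731 × 4.395 = 55.96.
γ' = 19.2 − 9.81 = 9.39 kN/m³ (submerged throughout). q = 9.39 × 2.57 = 24.132 kPa; the same γ' applies in the ½γBN_γ term.
q·N_q = 24.132 × 55.957 = 1350.4 kPa
0.5·γ·B·N_γ·s_γ = 0.5 × 9.39 × 3.06 × 92.2 × 0.94 = 1245.1 kPa
q_ult = 1350.4 + 1245.1 = 2595.5 kPa.

q_ult ≈ 2600 kPa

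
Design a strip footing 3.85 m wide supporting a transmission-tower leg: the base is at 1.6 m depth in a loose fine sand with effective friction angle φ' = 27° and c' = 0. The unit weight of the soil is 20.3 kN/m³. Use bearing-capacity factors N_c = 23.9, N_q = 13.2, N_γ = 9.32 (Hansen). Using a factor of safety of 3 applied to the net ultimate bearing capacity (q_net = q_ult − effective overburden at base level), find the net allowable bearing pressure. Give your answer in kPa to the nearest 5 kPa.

q_all(net) ≈ 255 kPa

q = γ·D_f = 20.3 × 1.6 = 32.48 kPa.
q·N_q = 32.48 × 13.2 = 428.74 kPa
0.5·γ·B·N_γ = 0.5 × 20.3 × 3.85 × 9.32 = 364.2 kPa
q_ult = 428.74 + 364.2 = 792.94 kPa.
Net ultimate: q_net = 792.94 − 32.48 = 760.46 kPa.
q_all(net) = 760.46 / 3 = 253.49 kPa.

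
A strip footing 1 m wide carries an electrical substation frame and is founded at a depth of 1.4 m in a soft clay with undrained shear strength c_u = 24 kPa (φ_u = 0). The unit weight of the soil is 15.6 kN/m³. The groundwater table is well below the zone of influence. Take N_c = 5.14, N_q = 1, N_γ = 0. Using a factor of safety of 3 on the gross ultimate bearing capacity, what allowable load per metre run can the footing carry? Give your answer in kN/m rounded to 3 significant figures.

≈ 48.4 kN/m

q = γ·D_f = 15.6 × 1.4 = 21.84 kPa.
c·N_c = 24 × 5.14 = 123.36 kPa
q·N_q = 21.84 × 1 = 21.84 kPa
q_ult = 123.36 + 21.84 = 145.2 kPa.
Gross allowable pressure q_all = 145.2 / 3 = 48.4 kPa.
Allowable wall load = q_all × B = 48.4 × 1 = 48.4 kN per metre run.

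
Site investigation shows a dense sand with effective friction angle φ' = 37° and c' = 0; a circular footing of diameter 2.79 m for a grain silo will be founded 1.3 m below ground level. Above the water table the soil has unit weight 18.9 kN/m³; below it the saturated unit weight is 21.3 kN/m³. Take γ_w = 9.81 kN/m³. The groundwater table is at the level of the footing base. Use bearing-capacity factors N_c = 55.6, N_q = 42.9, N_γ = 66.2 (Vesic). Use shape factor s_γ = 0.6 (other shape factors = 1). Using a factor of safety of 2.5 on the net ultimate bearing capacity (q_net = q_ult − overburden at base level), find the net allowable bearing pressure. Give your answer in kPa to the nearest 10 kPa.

q_all(net) ≈ 670 kPa

Overburden at base level: q = 18.9 × 1.3 = 24.57 kPa.
Below the base the soil is submerged, so the ½γBN_γ term uses γ' = 21.3 − 9.81 = 11.49 kN/m³.
Surcharge term q·N_q = 24.57 × 42.9 = 1054.1 kPa; self-weight term 0.5·γ·B·N_γ·s_γ = 0.5 × 11.49 × 2.79 × 66.2 × 0.6 = 636.65 kPa.
q_ult = 1054.1 + 636.65 = 1690.7 kPa.
q_net = 1690.7 − 24.57 = 1666.1 kPa.
q_all(net) = 1666.1 / 2.5 = 666.45 kPa.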